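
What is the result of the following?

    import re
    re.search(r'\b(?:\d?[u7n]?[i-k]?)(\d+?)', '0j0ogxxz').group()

'0j0'

The pattern matches a word boundary (`\b`, zero-width); then optionally a digit, then optionally one of [u7n], then optionally a character in [i-k] (non-capturing group); then one or more of a digit (lazy) (captured).
`search` walks the string left to right and returns the first match it finds.
The match spans [0:3] → '0j0'.
Captured: group 1 = '0'.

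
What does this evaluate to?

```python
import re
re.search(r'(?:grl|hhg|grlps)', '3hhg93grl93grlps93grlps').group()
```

`re.search` tries every starting position until one works.
The match spans [1:4] → 'hhg'.

'hhg'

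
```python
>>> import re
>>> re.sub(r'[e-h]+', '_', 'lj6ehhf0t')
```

Each match is replaced by '_'.

'lj6_0t'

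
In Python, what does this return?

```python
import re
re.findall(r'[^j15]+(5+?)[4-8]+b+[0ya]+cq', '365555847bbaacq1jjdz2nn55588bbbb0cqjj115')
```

['5', '5']

A `+?`/`*?`/`{m,n}?` starts at its minimum and grows only as far as needed for what follows to match.
One capturing group, so `findall` returns just the captured substring from each match — 2 in all.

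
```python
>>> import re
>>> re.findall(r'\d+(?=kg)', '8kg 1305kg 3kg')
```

['8', '1305', '3']

The lookaround is zero-width — it requires the adjacent text to match without consuming it, so the asserted text isn't part of the match.
Walking the string: at [0:1] → '8'; at [4:8] → '1305'; at [11:12] → '3'.
`findall` yields the raw match text (3 of them) because the pattern has no groups.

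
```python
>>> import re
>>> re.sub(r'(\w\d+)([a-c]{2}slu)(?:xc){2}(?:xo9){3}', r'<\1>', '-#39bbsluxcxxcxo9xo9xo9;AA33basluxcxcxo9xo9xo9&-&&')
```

'-#39bbsluxcxxcxo9xo9xo9;A<A33>&-&&'

The pattern matches a word character, then one or more of a digit (captured); then exactly 2 of a character in [a-c], then the literal 'slu' (captured); then the literal 'xc' repeated 2 times, then the literal 'xo9' repeated 3 times.
Matches: at [25:46] → 'A33basluxcxcxo9xo9xo9'.
Each match is replaced using the text its own group 1 captured.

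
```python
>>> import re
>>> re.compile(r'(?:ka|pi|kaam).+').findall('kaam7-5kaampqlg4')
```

['kaam7-5kaampqlg4']

Matches: at [0:16] → 'kaam7-5kaampqlg4'.
`findall` yields the raw match text (1 of them) because the pattern has no groups.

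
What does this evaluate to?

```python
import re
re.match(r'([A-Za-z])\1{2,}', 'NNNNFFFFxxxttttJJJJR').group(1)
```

The match spans [0:4] → 'NNNN'.
Captured: group 1 = 'N'.

'N'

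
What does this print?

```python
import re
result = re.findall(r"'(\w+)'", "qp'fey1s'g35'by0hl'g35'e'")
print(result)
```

Scanning left to right: at [2:9] match "'fey1s'", group 1 = 'fey1s'; at [12:19] match "'by0hl'", group 1 = 'by0hl'; at [22:25] match "'e'", group 1 = 'e'.
With a single group, `findall` returns only what that group captured — 3 items.

['fey1s', 'by0hl', 'e']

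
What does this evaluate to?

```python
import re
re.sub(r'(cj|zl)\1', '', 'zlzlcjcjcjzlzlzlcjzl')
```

'cjzlcjzl'

A backreference is literal: `\1` must see the identical characters the first group matched.
Matches: at [0:4] → 'zlzl'; at [4:8] → 'cjcj'; at [10:14] → 'zlzl'.
`sub` substitutes '' at each match site.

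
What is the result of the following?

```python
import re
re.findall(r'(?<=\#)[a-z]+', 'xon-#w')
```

Lookahead/lookbehind check context without consuming it, so the matched span excludes the asserted characters.
With no groups in the pattern, `findall` gives back each whole match — 1 here.

['w']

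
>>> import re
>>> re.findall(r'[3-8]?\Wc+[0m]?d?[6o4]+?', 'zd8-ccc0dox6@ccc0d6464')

['8-ccc0do', '6@ccc0d6']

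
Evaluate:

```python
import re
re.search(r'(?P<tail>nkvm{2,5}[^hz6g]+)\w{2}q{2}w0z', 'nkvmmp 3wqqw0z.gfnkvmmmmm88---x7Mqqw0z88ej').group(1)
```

The match spans [0:14] → 'nkvmmp 3wqqw0z'.
Captured: group 1 = 'nkvmmp '.

'nkvmmp '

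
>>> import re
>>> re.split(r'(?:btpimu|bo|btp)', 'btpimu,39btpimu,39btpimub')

['', ',39', ',39', 'b']

The regex engine tests alternatives in the order written; an earlier branch that matches wins even if a later one would match more.
`split` removes every match and returns the 4 fragments in between.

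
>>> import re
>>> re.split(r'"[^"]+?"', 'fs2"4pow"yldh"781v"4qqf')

['fs2', 'yldh', '4qqf']

Matches to split on: at [3:9] → '"4pow"'; at [13:19] → '"781v"'.
Each match becomes a cut point; 3 segments remain.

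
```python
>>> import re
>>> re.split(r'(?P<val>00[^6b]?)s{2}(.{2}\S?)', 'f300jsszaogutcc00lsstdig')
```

['f3', '00j', 'zao', 'gutcc', '00l', 'tdi', 'g']

`re.split` interleaves the captured-group text with the surrounding fragments.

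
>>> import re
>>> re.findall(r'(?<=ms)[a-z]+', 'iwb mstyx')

['tyx']

Lookahead/lookbehind check context without consuming it, so the matched span excludes the asserted characters.
Since nothing is captured, `findall` lists the 1 matched substring directly.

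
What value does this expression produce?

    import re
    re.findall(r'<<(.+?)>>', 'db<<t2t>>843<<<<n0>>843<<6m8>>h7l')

['t2t', '<<n0', '6m8']

A `+?`/`*?`/`{m,n}?` starts at its minimum and grows only as far as needed for what follows to match.
Matches: at [2:9] match '<<t2t>>', group 1 = 't2t'; at [12:20] match '<<<<n0>>', group 1 = '<<n0'; at [23:30] match '<<6m8>>', group 1 = '6m8'.
Because there's exactly one group, `findall` drops the full match and keeps group 1 from each hit.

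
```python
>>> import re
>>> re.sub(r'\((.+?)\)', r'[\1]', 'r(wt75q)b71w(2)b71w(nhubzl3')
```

'r[wt75q]b71w[2]b71w(nhubzl3'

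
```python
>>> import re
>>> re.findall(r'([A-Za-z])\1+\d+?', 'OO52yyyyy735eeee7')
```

['O', 'y', 'e']

A backreference is literal: `\1` must see the identical characters the first group matched.
Matches: at [0:3] match 'OO5', group 1 = 'O'; at [4:10] match 'yyyyy7', group 1 = 'y'; at [12:17] match 'eeee7', group 1 = 'e'.
One capturing group, so `findall` returns just the captured substring from each match — 3 in all.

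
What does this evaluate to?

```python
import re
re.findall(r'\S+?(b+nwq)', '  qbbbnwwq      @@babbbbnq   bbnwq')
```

['bnwq']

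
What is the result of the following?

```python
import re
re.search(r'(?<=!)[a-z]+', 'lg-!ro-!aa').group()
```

The positive lookaround only admits positions where the adjacent text matches; those characters stay outside the span.
The match spans [4:6] → 'ro'.

'ro'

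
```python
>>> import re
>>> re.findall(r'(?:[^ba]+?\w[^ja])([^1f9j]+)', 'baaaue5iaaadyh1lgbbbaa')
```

['iaaadyh', 'bbbaa']

Pattern: one or more of any character except [ba] (lazy), then a word character, then any character except [ja] (non-capturing group); then one or more of any character except [1f9j] (captured).
A `+?`/`*?`/`{m,n}?` starts at its minimum and grows only as far as needed for what follows to match.
Scanning left to right: at [4:14] match 'ue5iaaadyh', group 1 = 'iaaadyh'; at [14:22] match '1lgbbbaa', group 1 = 'bbbaa'.
Because there's exactly one group, `findall` drops the full match and keeps group 1 from each hit.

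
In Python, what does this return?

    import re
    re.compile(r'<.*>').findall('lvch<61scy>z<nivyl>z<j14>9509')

['<61scy>z<nivyl>z<j14>']

Since nothing is captured, `findall` lists the 1 matched substring directly.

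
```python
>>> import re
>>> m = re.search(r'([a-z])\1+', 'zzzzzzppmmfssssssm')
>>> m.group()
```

'zzzzzz'

After group 1 captures some text, `\1` only succeeds where that same text appears again.
`re.search` tries every starting position until one works.
The match spans [0:6] → 'zzzzzz'.
Captured: group 1 = 'z'.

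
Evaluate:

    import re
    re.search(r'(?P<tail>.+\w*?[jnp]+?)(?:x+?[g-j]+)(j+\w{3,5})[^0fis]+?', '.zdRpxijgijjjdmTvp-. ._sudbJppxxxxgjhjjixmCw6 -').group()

'.zdRpxijgijjjdmTvp-. ._sudbJppxxxxgjhjjixmCw6'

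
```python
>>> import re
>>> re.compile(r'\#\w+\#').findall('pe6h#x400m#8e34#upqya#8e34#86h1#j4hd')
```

['#x400m#', '#upqya#', '#86h1#']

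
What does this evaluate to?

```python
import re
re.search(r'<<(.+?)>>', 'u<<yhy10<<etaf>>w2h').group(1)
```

The match spans [1:16] → '<<yhy10<<etaf>>'.
Captured: group 1 = 'yhy10<<etaf'.

'yhy10<<etaf'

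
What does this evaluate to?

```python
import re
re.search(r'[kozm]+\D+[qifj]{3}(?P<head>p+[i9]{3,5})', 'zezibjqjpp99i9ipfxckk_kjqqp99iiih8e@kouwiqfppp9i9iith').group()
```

'zezibjqjpp99i9i'

The pattern matches one or more of one of [kozm]; then one or more of a non-digit, then exactly 3 of one of [qifj]; then one or more of the literal 'p', then 3 to 5 of one of [i9] (captured as 'head').
The match spans [0:15] → 'zezibjqjpp99i9i'.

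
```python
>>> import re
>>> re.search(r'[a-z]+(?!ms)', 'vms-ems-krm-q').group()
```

'vms'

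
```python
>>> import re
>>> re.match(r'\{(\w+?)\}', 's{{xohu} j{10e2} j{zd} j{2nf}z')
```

None

`re.match` only tries the pattern at the start of the string.
Here the pattern fails at index 0, so the call returns None.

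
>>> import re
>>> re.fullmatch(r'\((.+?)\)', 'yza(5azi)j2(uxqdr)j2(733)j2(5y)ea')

None

For `fullmatch`, every character of the input must be accounted for by the pattern.
Here the pattern can't cover the whole string, so the call returns None.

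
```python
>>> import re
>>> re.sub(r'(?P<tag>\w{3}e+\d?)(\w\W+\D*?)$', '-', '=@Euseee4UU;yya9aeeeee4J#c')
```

This matches exactly 3 of a word character, then one or more of a literal 'e', then optionally a digit (captured as 'tag'); then a word character, then one or more of a non-word character, then zero or more of a non-digit (lazy) (captured); then anchored at the end.
Every occurrence is swapped for '-'.

'=@Euseee4UU;yy-'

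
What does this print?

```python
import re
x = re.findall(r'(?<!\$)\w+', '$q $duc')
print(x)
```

The negative lookahead/lookbehind blocks any match where the forbidden context is present.
Matches: at [5:7] → 'uc'.
No capturing groups, so `findall` returns the 1 full match string.

['uc']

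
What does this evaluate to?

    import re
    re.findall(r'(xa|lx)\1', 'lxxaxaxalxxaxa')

['xa', 'xa']

The backreference `\1` re-matches whatever the first group consumed, character for character.
`findall` collects group 1 from each match (2 total).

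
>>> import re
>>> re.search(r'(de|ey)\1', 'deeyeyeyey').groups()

('ey',)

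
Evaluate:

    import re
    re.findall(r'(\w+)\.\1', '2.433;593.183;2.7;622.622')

['622']

After group 1 captures some text, `\1` only succeeds where that same text appears again.
One capturing group, so `findall` returns just the captured substring from the one match — 1 in all.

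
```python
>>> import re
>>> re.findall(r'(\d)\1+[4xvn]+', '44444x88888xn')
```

A backreference is literal: `\1` must see the identical characters the first group matched.
Scanning left to right: at [0:6] match '44444x', group 1 = '4'; at [6:13] match '88888xn', group 1 = '8'.
Because there's exactly one group, `findall` drops the full match and keeps group 1 from each hit.

['4', '8']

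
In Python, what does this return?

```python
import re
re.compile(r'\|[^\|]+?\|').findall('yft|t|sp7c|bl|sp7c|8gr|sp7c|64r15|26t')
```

['|t|', '|bl|', '|8gr|', '|64r15|']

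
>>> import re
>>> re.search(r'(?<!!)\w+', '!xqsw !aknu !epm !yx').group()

`(?!…)`/`(?<!…)` only lets a position through if the neighbouring text does NOT match; no characters are consumed.
Unlike `match`, `search` isn't anchored — it looks for the pattern anywhere in the string.
The match spans [2:5] → 'qsw'.

'qsw'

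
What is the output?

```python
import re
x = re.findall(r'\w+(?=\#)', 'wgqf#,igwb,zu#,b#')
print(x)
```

['wgqf', 'zu', 'b']

Because the assertion is zero-width, the text it checks is not consumed and won't appear in the result.
Scanning left to right: at [0:4] → 'wgqf'; at [11:13] → 'zu'; at [15:16] → 'b'.
`findall` yields the raw match text (3 of them) because the pattern has no groups.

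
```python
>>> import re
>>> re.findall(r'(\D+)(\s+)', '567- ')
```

Pattern: one or more of a non-digit (captured); then one or more of whitespace (captured).
Matches: at [3:5] match '- ', groups = ('-', ' ').
`findall` packs the 2 group values into a tuple for every match.

[('-', ' ')]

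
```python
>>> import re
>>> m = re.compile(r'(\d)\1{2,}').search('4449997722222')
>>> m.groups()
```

The backreference `\1` re-matches whatever the first group consumed, character for character.
Unlike `match`, `search` isn't anchored — it looks for the pattern anywhere in the string.
The match spans [0:3] → '444'.
Captured: group 1 = '4'.

('4',)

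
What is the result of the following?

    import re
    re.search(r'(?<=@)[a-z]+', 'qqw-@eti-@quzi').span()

(5, 8)

The `(?=…)`/`(?<=…)` assertion just peeks at neighbouring text; it doesn't advance the match position.
`re.search` scans for the first position where the pattern succeeds.
The match spans [5:8] → 'eti'.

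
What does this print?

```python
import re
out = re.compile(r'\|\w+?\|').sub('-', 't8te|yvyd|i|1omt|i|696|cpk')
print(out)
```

Each match is replaced by '-'.

t8te-i-i-cpk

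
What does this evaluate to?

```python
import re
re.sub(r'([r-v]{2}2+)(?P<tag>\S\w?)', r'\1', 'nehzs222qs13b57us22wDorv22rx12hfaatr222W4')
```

`\1` in the replacement pulls in group 1's text for each match.

'nehzs222qs13b57us22orv2212hfaatr222'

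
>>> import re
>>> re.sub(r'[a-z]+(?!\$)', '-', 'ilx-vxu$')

`(?!…)`/`(?<!…)` only lets a position through if the neighbouring text does NOT match; no characters are consumed.
Matches: at [0:3] → 'ilx'; at [4:6] → 'vx'.
Every occurrence is swapped for '-'.

'---u$'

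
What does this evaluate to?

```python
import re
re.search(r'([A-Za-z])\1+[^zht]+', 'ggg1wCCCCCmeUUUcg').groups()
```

('g',)

`\1` is not a pattern — it's the concrete string captured by group 1, re-applied verbatim.
`re.search` tries every starting position until one works.
The match spans [0:17] → 'ggg1wCCCCCmeUUUcg'.
Captured: group 1 = 'g'.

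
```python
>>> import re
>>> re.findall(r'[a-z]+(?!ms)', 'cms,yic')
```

The negative lookahead/lookbehind blocks any match where the forbidden context is present.
No capturing groups, so `findall` returns the 2 full match strings.

['cms', 'yic']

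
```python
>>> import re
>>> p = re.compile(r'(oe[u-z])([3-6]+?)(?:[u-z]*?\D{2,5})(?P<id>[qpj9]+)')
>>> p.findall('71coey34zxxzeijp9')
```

[('oey', '34', 'jp9')]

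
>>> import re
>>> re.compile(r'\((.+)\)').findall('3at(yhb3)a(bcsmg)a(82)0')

With a single group, `findall` returns only what that group captured — 1 item.

['yhb3)a(bcsmg)a(82']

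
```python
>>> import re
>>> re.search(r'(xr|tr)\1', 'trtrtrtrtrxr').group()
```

'trtr'

After group 1 captures some text, `\1` only succeeds where that same text appears again.
`search` walks the string left to right and returns the first match it finds.
The match spans [0:4] → 'trtr'.
Captured: group 1 = 'tr'.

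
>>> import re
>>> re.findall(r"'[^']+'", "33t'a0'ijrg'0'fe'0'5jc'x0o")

["'a0'", "'0'", "'0'"]

With no groups in the pattern, `findall` gives back each whole match — 3 here.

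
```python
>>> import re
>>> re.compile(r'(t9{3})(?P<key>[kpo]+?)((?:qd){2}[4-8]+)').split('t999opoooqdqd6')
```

Pattern: the literal 't', then exactly 3 of the literal '9' (captured); then one or more of one of [kpo] (lazy) (captured as 'key'); then the literal 'qd' repeated 2 times, then one or more of a character in [4-8] (captured).
`re.split` interleaves the captured-group text with the surrounding fragments.

['', 't999', 'opooo', 'qdqd6', '']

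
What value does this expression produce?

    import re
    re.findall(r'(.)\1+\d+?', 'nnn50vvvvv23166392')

['n', 'v', '6']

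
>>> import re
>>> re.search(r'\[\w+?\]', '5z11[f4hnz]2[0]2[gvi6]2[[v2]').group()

The match spans [4:11] → '[f4hnz]'.

'[f4hnz]'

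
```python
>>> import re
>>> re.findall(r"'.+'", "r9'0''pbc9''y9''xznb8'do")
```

["'0''pbc9''y9''xznb8'"]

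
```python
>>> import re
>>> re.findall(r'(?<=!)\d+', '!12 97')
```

Because the assertion is zero-width, the text it checks is not consumed and won't appear in the result.
Walking the string: at [1:3] → '12'.
Since nothing is captured, `findall` lists the 1 matched substring directly.

['12']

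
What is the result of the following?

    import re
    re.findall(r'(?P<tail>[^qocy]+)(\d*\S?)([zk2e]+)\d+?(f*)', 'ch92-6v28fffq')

[('h92-6v', '', '2', 'fff')]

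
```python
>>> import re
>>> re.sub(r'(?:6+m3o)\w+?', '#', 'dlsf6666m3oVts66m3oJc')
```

Pattern: one or more of the literal '6', then the literal 'm3o' (non-capturing group); then one or more of a word character (lazy).
The `?` after the quantifier makes it lazy — it takes as little as possible before letting the rest of the pattern try.
Matches: at [4:12] → '6666m3oV'; at [14:20] → '66m3oJ'.
`sub` substitutes '#' at each match site.

'dlsf#ts#c'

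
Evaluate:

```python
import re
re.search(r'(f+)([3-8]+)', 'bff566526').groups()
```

This matches one or more of a literal 'f' (captured); then one or more of a character in [3-8] (captured).
`re.search` scans for the first position where the pattern succeeds.
The match spans [1:7] → 'ff5665'.
Captured: group 1 = 'ff', group 2 = '5665'.

('ff', '5665')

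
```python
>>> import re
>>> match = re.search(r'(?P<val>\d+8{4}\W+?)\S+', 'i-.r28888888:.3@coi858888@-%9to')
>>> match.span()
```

The pattern matches one or more of a digit, then exactly 4 of a literal '8', then one or more of a non-word character (lazy) (captured as 'val'); then one or more of a non-whitespace character.
`search` walks the string left to right and returns the first match it finds.
The match spans [4:31] → '28888888:.3@coi858888@-%9to'.
Captured: group 1 = '28888888:'.

(4, 31)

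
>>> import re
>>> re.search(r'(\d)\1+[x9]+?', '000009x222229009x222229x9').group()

'000009'

After group 1 captures some text, `\1` only succeeds where that same text appears again.
The match spans [0:6] → '000009'.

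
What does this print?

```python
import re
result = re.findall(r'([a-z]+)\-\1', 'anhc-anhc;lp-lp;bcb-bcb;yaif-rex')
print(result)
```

['anhc', 'lp', 'bcb']

`\1` is not a pattern — it's the concrete string captured by group 1, re-applied verbatim.
One capturing group, so `findall` returns just the captured substring from each match — 3 in all.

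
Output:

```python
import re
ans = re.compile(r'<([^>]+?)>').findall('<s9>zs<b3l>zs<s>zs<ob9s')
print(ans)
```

['s9', 'b3l', 's']

Because there's exactly one group, `findall` drops the full match and keeps group 1 from each hit.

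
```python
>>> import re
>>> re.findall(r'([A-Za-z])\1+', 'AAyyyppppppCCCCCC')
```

['A', 'y', 'p', 'C']

`\1` is not a pattern — it's the concrete string captured by group 1, re-applied verbatim.
With a single group, `findall` returns only what that group captured — 4 items.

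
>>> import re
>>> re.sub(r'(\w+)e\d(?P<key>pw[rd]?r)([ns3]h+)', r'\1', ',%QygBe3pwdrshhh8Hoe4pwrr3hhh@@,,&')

Each match is replaced using the text its own group 1 captured.

',%QygBe3pwdrshhh8Ho@@,,&'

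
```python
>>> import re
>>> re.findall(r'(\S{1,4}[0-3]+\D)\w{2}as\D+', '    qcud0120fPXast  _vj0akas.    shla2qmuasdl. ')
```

['qcud0120f', 'shla2q']

Pattern: 1 to 4 of a non-whitespace character, then one or more of a character in [0-3], then a non-digit (captured); then exactly 2 of a word character, then the literal 'as', then one or more of a non-digit.
Matches: at [4:23] match 'qcud0120fPXast  _vj', group 1 = 'qcud0120f'; at [33:47] match 'shla2qmuasdl. ', group 1 = 'shla2q'.
`findall` collects group 1 from each match (2 total).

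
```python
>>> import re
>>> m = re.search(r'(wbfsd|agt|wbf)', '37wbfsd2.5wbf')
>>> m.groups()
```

('wbfsd',)

The match spans [2:7] → 'wbfsd'.
Captured: group 1 = 'wbfsd'.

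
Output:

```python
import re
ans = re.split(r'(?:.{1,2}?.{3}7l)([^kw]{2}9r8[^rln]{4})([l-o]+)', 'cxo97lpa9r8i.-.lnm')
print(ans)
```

Pattern: 1 to 2 of any character (lazy), then exactly 3 of any character, then the literal '7l' (non-capturing group); then exactly 2 of any character except [kw], then the literal '9r8', then exactly 4 of any character except [rln] (captured); then one or more of a character in [l-o] (captured).
Matches to split on: at [0:18] → 'cxo97lpa9r8i.-.lnm'.
`re.split` interleaves the captured-group text with the surrounding fragments.

['', 'pa9r8i.-.', 'lnm', '']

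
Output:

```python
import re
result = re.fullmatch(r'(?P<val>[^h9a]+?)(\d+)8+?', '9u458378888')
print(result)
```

None

The pattern matches one or more of any character except [h9a] (lazy) (captured as 'val'); then one or more of a digit (captured); then one or more of a literal '8' (lazy).
`fullmatch` succeeds only if the pattern covers the string from start to end.
Here there's no way to consume every character, so the call returns None.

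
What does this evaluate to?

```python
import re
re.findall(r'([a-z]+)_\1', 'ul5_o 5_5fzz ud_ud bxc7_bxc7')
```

['ud']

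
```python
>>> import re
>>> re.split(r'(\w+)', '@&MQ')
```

This matches one or more of a word character (captured).
Matches to split on: at [2:4] → 'MQ'.
With a capturing group present, the delimiter's captured portion is kept in the result list.

['@&', 'MQ', '']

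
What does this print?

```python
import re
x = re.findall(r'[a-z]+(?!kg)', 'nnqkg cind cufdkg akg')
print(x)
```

The negative lookaround is zero-width — it rules out positions where the adjacent text would match, without consuming anything.
Scanning left to right: at [0:5] → 'nnqkg'; at [6:10] → 'cind'; at [11:17] → 'cufdkg'; at [18:21] → 'akg'.
No capturing groups, so `findall` returns the 4 full match strings.

['nnqkg', 'cind', 'cufdkg', 'akg']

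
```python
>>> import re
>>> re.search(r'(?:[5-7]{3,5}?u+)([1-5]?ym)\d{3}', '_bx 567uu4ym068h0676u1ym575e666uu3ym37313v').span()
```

(4, 15)

Pattern: 3 to 5 of a character in [5-7] (lazy), then one or more of the literal 'u' (non-capturing group); then optionally a character in [1-5], then the literal 'ym' (captured); then exactly 3 of a digit.
Unlike `match`, `search` isn't anchored — it looks for the pattern anywhere in the string.
The match spans [4:15] → '567uu4ym068'.
Captured: group 1 = '4ym'.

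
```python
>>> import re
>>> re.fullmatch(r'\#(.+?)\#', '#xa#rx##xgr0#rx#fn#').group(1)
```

'xa#rx##xgr0#rx#fn'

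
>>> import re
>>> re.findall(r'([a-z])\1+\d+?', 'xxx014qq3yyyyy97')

After group 1 captures some text, `\1` only succeeds where that same text appears again.
Walking the string: at [0:4] match 'xxx0', group 1 = 'x'; at [6:9] match 'qq3', group 1 = 'q'; at [9:15] match 'yyyyy9', group 1 = 'y'.
`findall` collects group 1 from each match (3 total).

['x', 'q', 'y']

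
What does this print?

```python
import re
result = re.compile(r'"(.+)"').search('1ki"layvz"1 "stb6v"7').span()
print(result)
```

(3, 19)

`re.search` tries every starting position until one works.
The match spans [3:19] → '"layvz"1 "stb6v"'.
Captured: group 1 = 'layvz"1 "stb6v'.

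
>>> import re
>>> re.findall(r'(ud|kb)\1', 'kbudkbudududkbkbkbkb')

['ud', 'kb', 'kb']

`\1` has to match the exact text group 1 already captured.
Scanning left to right: at [6:10] match 'udud', group 1 = 'ud'; at [12:16] match 'kbkb', group 1 = 'kb'; at [16:20] match 'kbkb', group 1 = 'kb'.
`findall` collects group 1 from each match (3 total).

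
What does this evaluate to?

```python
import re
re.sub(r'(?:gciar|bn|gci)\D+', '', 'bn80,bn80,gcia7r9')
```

'bn80,bn80,7r9'

Every occurrence is swapped for ''.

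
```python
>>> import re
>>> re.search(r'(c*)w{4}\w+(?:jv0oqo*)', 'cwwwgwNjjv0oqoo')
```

None

Pattern: zero or more of a literal 'c' (captured); then exactly 4 of the literal 'w', then one or more of a word character; then the literal 'jv', then the literal '0oq', then zero or more of a literal 'o' (non-capturing group).
Here no position works, so the call returns None.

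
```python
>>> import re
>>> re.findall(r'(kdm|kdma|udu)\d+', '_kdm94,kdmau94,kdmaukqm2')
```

Walking the string: at [1:6] match 'kdm94', group 1 = 'kdm'.
`findall` collects group 1 from the one match (1 total).

['kdm']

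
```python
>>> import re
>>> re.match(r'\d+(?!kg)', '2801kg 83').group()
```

The negative lookaround is zero-width — it rules out positions where the adjacent text would match, without consuming anything.
`match` is anchored at position 0; if the pattern doesn't fit there, it returns None.
The match spans [0:3] → '280'.

'280'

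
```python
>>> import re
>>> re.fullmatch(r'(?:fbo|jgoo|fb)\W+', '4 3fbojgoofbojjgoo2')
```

None

`re.fullmatch` is like wrapping the pattern in `^…$` (in single-line mode).
Here the string isn't matched end-to-end, so the call returns None.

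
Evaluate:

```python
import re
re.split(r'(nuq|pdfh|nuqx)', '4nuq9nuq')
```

Matches to split on: at [1:4] → 'nuq'; at [5:8] → 'nuq'.
The group in the pattern means `split` returns the separators' captures alongside the pieces.

['4', 'nuq', '9', 'nuq', '']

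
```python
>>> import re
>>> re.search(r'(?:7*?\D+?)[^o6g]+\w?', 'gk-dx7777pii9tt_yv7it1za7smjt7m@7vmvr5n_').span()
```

(0, 40)

The pattern matches zero or more of a literal '7' (lazy), then one or more of a non-digit (lazy) (non-capturing group); then one or more of any character except [o6g], then optionally a word character.
`search` walks the string left to right and returns the first match it finds.
The match spans [0:40] → 'gk-dx7777pii9tt_yv7it1za7smjt7m@7vmvr5n_'.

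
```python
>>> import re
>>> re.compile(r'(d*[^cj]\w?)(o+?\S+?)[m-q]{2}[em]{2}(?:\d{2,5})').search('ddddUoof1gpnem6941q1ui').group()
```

This matches zero or more of the literal 'd', then any character except [cj], then optionally a word character (captured); then one or more of the literal 'o' (lazy), then one or more of a non-whitespace character (lazy) (captured); then exactly 2 of a character in [m-q], then exactly 2 of one of [em]; then 2 to 5 of a digit (non-capturing group).
The match spans [0:18] → 'ddddUoof1gpnem6941'.

'ddddUoof1gpnem6941'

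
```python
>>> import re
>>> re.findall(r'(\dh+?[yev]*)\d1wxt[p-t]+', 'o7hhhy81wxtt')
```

The pattern matches a digit, then one or more of a literal 'h' (lazy), then zero or more of one of [yev] (captured); then a digit; then the literal '1w', then the literal 'xt', then one or more of a character in [p-t].
Scanning left to right: at [1:12] match '7hhhy81wxtt', group 1 = '7hhhy'.
With a single group, `findall` returns only what that group captured — 1 item.

['7hhhy']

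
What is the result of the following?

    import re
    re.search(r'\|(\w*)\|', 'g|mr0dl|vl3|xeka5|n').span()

Unlike `match`, `search` isn't anchored — it looks for the pattern anywhere in the string.
The match spans [1:8] → '|mr0dl|'.
Captured: group 1 = 'mr0dl'.

(1, 8)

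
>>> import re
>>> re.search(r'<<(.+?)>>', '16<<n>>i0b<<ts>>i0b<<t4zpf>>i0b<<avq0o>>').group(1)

The match spans [2:7] → '<<n>>'.
Captured: group 1 = 'n'.

'n'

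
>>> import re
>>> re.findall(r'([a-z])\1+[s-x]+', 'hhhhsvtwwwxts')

A backreference is literal: `\1` must see the identical characters the first group matched.
One capturing group, so `findall` returns just the captured substring from the one match — 1 in all.

['h']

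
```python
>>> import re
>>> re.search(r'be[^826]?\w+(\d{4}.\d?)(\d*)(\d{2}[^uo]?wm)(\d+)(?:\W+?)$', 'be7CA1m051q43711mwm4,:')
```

The pattern matches the literal 'be', then optionally any character except [826], then one or more of a word character; then exactly 4 of a digit, then any character, then optionally a digit (captured); then zero or more of a digit (captured); then exactly 2 of a digit, then optionally any character except [uo], then the literal 'wm' (captured); then one or more of a digit (captured); then one or more of a non-word character (lazy) (non-capturing group); then anchored at the end.
`re.search` tries every starting position until one works.
Here the pattern never matches, so the call returns None.

None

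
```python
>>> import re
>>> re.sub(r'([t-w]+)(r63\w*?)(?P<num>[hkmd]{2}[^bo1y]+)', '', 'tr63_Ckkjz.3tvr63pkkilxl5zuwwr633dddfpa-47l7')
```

''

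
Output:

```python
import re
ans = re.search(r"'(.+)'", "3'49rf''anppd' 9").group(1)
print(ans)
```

49rf''anppd

The match spans [1:14] → "'49rf''anppd'".
Captured: group 1 = "49rf''anppd".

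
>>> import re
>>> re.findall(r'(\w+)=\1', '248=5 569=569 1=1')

['569', '1']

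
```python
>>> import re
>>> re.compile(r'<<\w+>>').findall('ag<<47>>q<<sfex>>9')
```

['<<47>>', '<<sfex>>']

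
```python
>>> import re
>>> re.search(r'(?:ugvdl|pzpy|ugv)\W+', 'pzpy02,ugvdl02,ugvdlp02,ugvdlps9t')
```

None

`re.search` scans for the first position where the pattern succeeds.
Here no position works, so the call returns None.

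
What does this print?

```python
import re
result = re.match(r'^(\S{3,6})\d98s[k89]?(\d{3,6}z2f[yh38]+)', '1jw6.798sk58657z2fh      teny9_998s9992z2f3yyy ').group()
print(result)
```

1jw6.798sk58657z2fh

`re.match` only tries the pattern at the start of the string.
The match spans [0:19] → '1jw6.798sk58657z2fh'.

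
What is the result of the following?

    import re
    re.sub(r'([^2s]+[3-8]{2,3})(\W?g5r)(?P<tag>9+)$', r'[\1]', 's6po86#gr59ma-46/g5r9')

Each match is replaced using the text its own group 1 captured.

's[6po86#gr59ma-46]'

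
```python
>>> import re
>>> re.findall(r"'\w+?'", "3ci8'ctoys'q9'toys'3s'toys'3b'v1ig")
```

["'ctoys'", "'toys'", "'toys'"]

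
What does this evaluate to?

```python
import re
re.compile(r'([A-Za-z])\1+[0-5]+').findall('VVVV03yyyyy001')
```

['V', 'y']

A backreference is literal: `\1` must see the identical characters the first group matched.
Scanning left to right: at [0:6] match 'VVVV03', group 1 = 'V'; at [6:14] match 'yyyyy001', group 1 = 'y'.
Because there's exactly one group, `findall` drops the full match and keeps group 1 from each hit.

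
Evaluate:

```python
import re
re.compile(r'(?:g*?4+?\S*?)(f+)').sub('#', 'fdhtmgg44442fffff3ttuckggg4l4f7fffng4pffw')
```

'fdhtm#3ttuck#7fffn#w'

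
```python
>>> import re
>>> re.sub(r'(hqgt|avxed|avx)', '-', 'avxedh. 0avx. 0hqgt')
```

Alternation tries branches left to right and keeps the first one that lets the overall match succeed at that position.
Every occurrence is swapped for '-'.

'-h. 0-. 0-'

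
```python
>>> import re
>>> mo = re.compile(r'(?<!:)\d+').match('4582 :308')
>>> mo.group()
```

'4582'

`re.match` only tries the pattern at the start of the string.
The match spans [0:4] → '4582'.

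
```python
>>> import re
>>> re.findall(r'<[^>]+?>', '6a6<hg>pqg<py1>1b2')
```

Since nothing is captured, `findall` lists the 2 matched substrings directly.

['<hg>', '<py1>']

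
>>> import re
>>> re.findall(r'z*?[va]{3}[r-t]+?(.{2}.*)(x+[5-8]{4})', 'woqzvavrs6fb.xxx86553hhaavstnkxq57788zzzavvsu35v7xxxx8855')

Pattern: zero or more of the literal 'z' (lazy), then exactly 3 of one of [va], then one or more of a character in [r-t] (lazy); then exactly 2 of any character, then zero or more of any character (captured); then one or more of the literal 'x', then exactly 4 of a character in [5-8] (captured).
With the lazy modifier that quantifier settles for the fewest repetitions that let the rest of the pattern succeed (the atoms after it are unaffected and can still be greedy).
Scanning left to right: at [3:57] match 'zvavrs6fb.xxx86553hhaavstnkxq57788zzzavvsu35v7xxxx8855', groups = ('s6fb.xxx86553hhaavstnkxq57788zzzavvsu35v7xxx', 'x8855').
With 2 capturing groups, `findall` returns a 2-tuple per match.

[('s6fb.xxx86553hhaavstnkxq57788zzzavvsu35v7xxx', 'x8855')]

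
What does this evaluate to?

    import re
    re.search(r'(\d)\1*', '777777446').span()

A backreference is literal: `\1` must see the identical characters the first group matched.
`re.search` scans for the first position where the pattern succeeds.
The match spans [0:6] → '777777'.
Captured: group 1 = '7'.

(0, 6)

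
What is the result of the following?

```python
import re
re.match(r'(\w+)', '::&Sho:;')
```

Pattern: one or more of a word character (captured).
`re.match` only tries the pattern at the start of the string.
Here the pattern fails at index 0, so the call returns None.

None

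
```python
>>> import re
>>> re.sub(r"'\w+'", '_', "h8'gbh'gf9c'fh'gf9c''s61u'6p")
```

Every occurrence is swapped for '_'.

"h8_gf9c_gf9c'_6p"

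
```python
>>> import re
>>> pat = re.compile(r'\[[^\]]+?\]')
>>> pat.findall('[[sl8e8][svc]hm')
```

Walking the string: at [0:8] → '[[sl8e8]'; at [8:13] → '[svc]'.
`findall` yields the raw match text (2 of them) because the pattern has no groups.

['[[sl8e8]', '[svc]']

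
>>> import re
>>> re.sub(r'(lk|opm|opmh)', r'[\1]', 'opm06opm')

'[opm]06[opm]'

Matches: at [0:3] → 'opm'; at [5:8] → 'opm'.
The replacement refers to a captured group, so each match is rewritten using its own captured text.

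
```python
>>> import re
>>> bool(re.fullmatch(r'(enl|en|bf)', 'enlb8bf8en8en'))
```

False

`re.fullmatch` is like wrapping the pattern in `^…$` (in single-line mode).
Here there's no way to consume every character, so the call returns None, and `bool(None)` is False.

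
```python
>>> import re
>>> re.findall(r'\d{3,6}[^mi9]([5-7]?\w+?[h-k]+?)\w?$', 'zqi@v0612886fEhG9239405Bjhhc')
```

['fEhG9239405Bjhh']

This matches 3 to 6 of a digit, then any character except [mi9]; then optionally a character in [5-7], then one or more of a word character (lazy), then one or more of a character in [h-k] (lazy) (captured); then optionally a word character; then anchored at the end.
Because there's exactly one group, `findall` drops the full match and keeps group 1 from the one hit.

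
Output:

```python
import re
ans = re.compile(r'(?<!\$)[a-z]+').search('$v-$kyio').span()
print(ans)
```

(5, 8)

The negative lookahead/lookbehind blocks any match where the forbidden context is present.
The match spans [5:8] → 'yio'.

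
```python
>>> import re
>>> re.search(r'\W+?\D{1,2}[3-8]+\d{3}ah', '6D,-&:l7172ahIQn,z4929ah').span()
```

The pattern matches one or more of a non-word character (lazy); then 1 to 2 of a non-digit, then one or more of a character in [3-8]; then exactly 3 of a digit, then the literal 'ah'.
`search` walks the string left to right and returns the first match it finds.
The match spans [2:13] → ',-&:l7172ah'.

(2, 13)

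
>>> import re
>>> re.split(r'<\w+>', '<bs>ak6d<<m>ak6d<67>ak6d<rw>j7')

['', 'ak6d<', 'ak6d', 'ak6d', 'j7']

Matches to split on: at [0:4] → '<bs>'; at [9:12] → '<m>'; at [16:20] → '<67>'; at [24:28] → '<rw>'.
Each match becomes a cut point; 5 segments remain.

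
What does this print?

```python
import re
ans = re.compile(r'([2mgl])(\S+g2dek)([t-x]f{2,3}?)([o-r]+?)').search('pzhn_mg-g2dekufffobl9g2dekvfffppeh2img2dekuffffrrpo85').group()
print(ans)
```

mg-g2dekufffobl9g2dekvfffp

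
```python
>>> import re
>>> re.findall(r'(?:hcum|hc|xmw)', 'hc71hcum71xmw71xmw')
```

['hc', 'hcum', 'xmw', 'xmw']

Alternation tries branches left to right and keeps the first one that lets the overall match succeed at that position.
Since nothing is captured, `findall` lists the 4 matched substrings directly.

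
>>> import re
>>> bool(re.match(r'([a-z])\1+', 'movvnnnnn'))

False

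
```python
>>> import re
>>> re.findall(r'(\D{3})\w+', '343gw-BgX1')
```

Pattern: exactly 3 of a non-digit (captured); then one or more of a word character.
`findall` collects group 1 from the one match (1 total).

['gw-']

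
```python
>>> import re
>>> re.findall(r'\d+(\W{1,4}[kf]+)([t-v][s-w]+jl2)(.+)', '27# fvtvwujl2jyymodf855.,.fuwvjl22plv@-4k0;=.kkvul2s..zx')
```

[('# f', 'vtvwujl2', 'jyymodf855.,.fuwvjl22plv@-4k0;=.kkvul2s..zx')]

Pattern: one or more of a digit; then 1 to 4 of a non-word character, then one or more of one of [kf] (captured); then a character in [t-v], then one or more of a character in [s-w], then the literal 'jl2' (captured); then one or more of any character (captured).
Matches: at [0:56] match '27# fvtvwujl2jyymodf855.,.fuwvjl22plv@-4k0;=.kkvul2s..zx', groups = ('# f', 'vtvwujl2', 'jyymodf855.,.fuwvjl22plv@-4k0;=.kkvul2s..zx').
`findall` packs the 3 group values into a tuple for every match.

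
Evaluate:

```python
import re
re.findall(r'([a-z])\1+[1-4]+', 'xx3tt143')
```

['x', 't']

After group 1 captures some text, `\1` only succeeds where that same text appears again.
Scanning left to right: at [0:3] match 'xx3', group 1 = 'x'; at [3:8] match 'tt143', group 1 = 't'.
With a single group, `findall` returns only what that group captured — 2 items.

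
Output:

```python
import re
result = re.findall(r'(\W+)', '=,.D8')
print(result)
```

['=,.']

This matches one or more of a non-word character (captured).
Walking the string: at [0:3] match '=,.', group 1 = '=,.'.
With a single group, `findall` returns only what that group captured — 1 item.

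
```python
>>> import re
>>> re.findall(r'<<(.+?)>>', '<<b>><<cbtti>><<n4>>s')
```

Walking the string: at [0:5] match '<<b>>', group 1 = 'b'; at [5:14] match '<<cbtti>>', group 1 = 'cbtti'; at [14:20] match '<<n4>>', group 1 = 'n4'.
`findall` collects group 1 from each match (3 total).

['b', 'cbtti', 'n4']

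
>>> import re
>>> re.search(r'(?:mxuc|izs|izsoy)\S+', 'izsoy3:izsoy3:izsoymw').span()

(0, 21)

`re.search` tries every starting position until one works.
The match spans [0:21] → 'izsoy3:izsoy3:izsoymw'.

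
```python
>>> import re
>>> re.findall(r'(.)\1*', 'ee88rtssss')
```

['e', '8', 'r', 't', 's']

After group 1 captures some text, `\1` only succeeds where that same text appears again.
With a single group, `findall` returns only what that group captured — 5 items.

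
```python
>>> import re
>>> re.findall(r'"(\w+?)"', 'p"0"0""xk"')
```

['0', 'xk']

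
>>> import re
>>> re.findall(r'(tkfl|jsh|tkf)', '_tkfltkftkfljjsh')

Alternation tries branches left to right and keeps the first one that lets the overall match succeed at that position.
Matches: at [1:5] match 'tkfl', group 1 = 'tkfl'; at [5:8] match 'tkf', group 1 = 'tkf'; at [8:12] match 'tkfl', group 1 = 'tkfl'; at [13:16] match 'jsh', group 1 = 'jsh'.
One capturing group, so `findall` returns just the captured substring from each match — 4 in all.

['tkfl', 'tkf', 'tkfl', 'jsh']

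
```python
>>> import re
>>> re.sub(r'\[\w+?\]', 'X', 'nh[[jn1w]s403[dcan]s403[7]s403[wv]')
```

Matches: at [3:9] → '[jn1w]'; at [13:19] → '[dcan]'; at [23:26] → '[7]'; at [30:34] → '[wv]'.
Each match is replaced by 'X'.

'nh[Xs403Xs403Xs403X'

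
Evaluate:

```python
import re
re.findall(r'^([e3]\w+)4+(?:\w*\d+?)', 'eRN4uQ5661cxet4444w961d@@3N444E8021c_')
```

['eRN4uQ5661cxet444']

Pattern: anchored at the start of the string; then one of [e3], then one or more of a word character (captured); then one or more of a literal '4'; then zero or more of a word character, then one or more of a digit (lazy) (non-capturing group).
Because there's exactly one group, `findall` drops the full match and keeps group 1 from the one hit.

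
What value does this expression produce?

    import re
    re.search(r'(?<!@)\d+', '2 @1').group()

'2'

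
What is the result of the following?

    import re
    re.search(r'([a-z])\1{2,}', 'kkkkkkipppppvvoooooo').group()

'kkkkkk'

After group 1 captures some text, `\1` only succeeds where that same text appears again.
The match spans [0:6] → 'kkkkkk'.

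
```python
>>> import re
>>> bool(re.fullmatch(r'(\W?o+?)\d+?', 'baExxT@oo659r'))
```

False

For `fullmatch`, every character of the input must be accounted for by the pattern.
Here there's no way to consume every character, so the call returns None, and `bool(None)` is False.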